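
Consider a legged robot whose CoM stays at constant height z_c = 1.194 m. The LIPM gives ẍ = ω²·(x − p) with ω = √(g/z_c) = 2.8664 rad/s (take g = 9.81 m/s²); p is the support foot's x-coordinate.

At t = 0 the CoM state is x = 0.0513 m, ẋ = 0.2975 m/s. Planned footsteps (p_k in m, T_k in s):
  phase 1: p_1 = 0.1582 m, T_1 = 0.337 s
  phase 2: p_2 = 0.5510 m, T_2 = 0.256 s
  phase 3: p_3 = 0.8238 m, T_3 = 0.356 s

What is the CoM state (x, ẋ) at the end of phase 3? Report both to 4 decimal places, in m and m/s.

phase 1: p=0.1582, T=0.337, ωT=0.965977, cosh=1.503982, sinh=1.123371; start (x,ẋ)=(0.051300, 0.297500) → end (x,ẋ)=(0.114018, 0.103213)
phase 2: p=0.5510, T=0.256, ωT=0.733798, cosh=1.281530, sinh=0.801448; start (x,ẋ)=(0.114018, 0.103213) → end (x,ẋ)=(0.019853, -0.871596)
phase 3: p=0.8238, T=0.356, ωT=1.020438, cosh=1.567424, sinh=1.206987; start (x,ẋ)=(0.019853, -0.871596) → end (x,ẋ)=(-0.803339, -4.147583)

x = -0.8033, ẋ = -4.1476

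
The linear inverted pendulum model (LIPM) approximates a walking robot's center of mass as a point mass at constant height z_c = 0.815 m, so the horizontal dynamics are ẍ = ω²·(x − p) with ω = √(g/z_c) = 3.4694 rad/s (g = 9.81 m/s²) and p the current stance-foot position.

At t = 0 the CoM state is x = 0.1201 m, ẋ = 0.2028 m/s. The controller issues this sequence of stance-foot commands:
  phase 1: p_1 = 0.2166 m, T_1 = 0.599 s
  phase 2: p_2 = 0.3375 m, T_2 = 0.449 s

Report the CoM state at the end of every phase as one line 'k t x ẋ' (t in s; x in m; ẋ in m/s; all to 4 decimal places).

phase 1: p=0.2166, T=0.599, ωT=2.078171, cosh=4.057499, sinh=3.932340; start (x,ẋ)=(0.120100, 0.202800) → end (x,ẋ)=(0.054912, -0.493675)
phase 2: p=0.3375, T=0.449, ωT=1.557761, cosh=2.479392, sinh=2.268785; start (x,ẋ)=(0.054912, -0.493675) → end (x,ẋ)=(-0.685981, -3.448355)

1 0.5990 0.0549 -0.4937
2 1.0480 -0.6860 -3.4484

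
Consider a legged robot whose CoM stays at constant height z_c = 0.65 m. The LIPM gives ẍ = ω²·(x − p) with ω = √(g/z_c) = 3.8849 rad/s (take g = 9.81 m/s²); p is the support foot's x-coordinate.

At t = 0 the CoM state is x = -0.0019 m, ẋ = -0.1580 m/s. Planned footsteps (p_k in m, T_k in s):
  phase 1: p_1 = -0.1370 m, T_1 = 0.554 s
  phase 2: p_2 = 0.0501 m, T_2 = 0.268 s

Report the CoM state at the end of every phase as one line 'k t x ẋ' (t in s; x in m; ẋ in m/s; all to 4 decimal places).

phase 1: p=-0.1370, T=0.554, ωT=2.152235, cosh=4.360144, sinh=4.243920; start (x,ẋ)=(-0.001900, -0.158000) → end (x,ẋ)=(0.279454, 1.538518)
phase 2: p=0.0501, T=0.268, ωT=1.041153, cosh=1.592764, sinh=1.239717; start (x,ẋ)=(0.279454, 1.538518) → end (x,ẋ)=(0.906366, 3.555107)

1 0.5540 0.2795 1.5385
2 0.8220 0.9064 3.5551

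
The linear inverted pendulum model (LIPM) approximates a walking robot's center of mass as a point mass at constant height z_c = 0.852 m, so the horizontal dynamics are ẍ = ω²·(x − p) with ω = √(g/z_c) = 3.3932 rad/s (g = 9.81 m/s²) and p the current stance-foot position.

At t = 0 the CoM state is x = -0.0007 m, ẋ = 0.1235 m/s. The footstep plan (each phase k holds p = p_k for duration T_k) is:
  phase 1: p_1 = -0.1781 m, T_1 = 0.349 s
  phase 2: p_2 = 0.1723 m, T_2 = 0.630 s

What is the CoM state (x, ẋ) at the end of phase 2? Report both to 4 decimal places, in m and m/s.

phase 1: p=-0.1781, T=0.349, ωT=1.184227, cosh=1.787071, sinh=1.481088; start (x,ẋ)=(-0.000700, 0.123500) → end (x,ẋ)=(0.192833, 1.112250)
phase 2: p=0.1723, T=0.630, ωT=2.137716, cosh=4.298985, sinh=4.181062; start (x,ẋ)=(0.192833, 1.112250) → end (x,ẋ)=(1.631070, 5.072844)

x = 1.6311, ẋ = 5.0728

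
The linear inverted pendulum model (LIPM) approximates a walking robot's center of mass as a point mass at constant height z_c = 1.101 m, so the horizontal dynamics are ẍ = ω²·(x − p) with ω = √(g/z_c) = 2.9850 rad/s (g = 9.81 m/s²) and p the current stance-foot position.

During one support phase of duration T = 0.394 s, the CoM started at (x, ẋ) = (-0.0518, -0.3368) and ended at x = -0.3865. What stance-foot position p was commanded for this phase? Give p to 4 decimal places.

ωT = 2.9850·0.394 = 1.176090; cosh(ωT) = 1.775078, sinh(ωT) = 1.466596
x(T) = p + (x₀−p)·cosh(ωT) + (ẋ₀/ω)·sinh(ωT) ⇒ p·(1 − cosh) = x(T) − x₀·cosh − (ẋ₀/ω)·sinh
numerator   = -0.3865 − (-0.0518)·1.775078 − (-0.3368/2.9850)·1.466596 = -0.129074
denominator = 1 − 1.775078 = -0.775078
p = -0.129074 / -0.775078 = 0.1665

p = 0.1665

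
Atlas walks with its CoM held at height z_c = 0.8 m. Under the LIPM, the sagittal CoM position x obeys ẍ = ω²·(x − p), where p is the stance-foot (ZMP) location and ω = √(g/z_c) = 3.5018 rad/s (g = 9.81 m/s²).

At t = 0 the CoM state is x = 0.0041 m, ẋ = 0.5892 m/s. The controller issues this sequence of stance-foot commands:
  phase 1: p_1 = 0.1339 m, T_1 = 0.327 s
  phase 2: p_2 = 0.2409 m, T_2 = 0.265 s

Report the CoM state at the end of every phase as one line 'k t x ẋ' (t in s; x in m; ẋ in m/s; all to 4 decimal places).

phase 1: p=0.1339, T=0.327, ωT=1.145089, cosh=1.730458, sinh=1.412262; start (x,ẋ)=(0.004100, 0.589200) → end (x,ẋ)=(0.146909, 0.377665)
phase 2: p=0.2409, T=0.265, ωT=0.927977, cosh=1.462370, sinh=1.067017; start (x,ẋ)=(0.146909, 0.377665) → end (x,ẋ)=(0.218526, 0.201089)

1 0.3270 0.1469 0.3777
2 0.5920 0.2185 0.2011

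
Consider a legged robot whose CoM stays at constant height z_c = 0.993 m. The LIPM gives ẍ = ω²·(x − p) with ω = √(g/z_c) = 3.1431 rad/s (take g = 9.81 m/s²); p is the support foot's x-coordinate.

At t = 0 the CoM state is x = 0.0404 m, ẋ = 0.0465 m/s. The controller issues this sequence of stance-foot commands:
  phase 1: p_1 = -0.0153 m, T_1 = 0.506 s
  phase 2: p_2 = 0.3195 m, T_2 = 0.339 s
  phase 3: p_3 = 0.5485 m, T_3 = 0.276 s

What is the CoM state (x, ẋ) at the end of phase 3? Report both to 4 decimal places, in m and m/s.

x = 0.2423, ẋ = -0.5117

phase 1: p=-0.0153, T=0.506, ωT=1.590409, cosh=2.554798, sinh=2.350955; start (x,ẋ)=(0.040400, 0.046500) → end (x,ẋ)=(0.161783, 0.530381)
phase 2: p=0.3195, T=0.339, ωT=1.065511, cosh=1.623437, sinh=1.278885; start (x,ẋ)=(0.161783, 0.530381) → end (x,ẋ)=(0.279261, 0.227071)
phase 3: p=0.5485, T=0.276, ωT=0.867496, cosh=1.400471, sinh=0.980469; start (x,ẋ)=(0.279261, 0.227071) → end (x,ẋ)=(0.242273, -0.511709)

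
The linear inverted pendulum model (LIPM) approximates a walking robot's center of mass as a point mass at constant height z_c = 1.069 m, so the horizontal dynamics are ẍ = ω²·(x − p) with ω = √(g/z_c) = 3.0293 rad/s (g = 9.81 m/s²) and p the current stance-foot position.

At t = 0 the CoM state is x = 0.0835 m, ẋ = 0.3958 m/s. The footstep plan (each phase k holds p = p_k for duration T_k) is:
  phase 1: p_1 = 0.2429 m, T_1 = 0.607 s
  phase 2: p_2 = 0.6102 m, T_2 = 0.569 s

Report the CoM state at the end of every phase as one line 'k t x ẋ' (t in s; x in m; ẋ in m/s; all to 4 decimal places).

1 0.6070 0.1295 -0.2039
2 1.1760 -0.9626 -4.5412

phase 1: p=0.2429, T=0.607, ωT=1.838785, cosh=3.223952, sinh=3.064941; start (x,ẋ)=(0.083500, 0.395800) → end (x,ẋ)=(0.129459, -0.203929)
phase 2: p=0.6102, T=0.569, ωT=1.723672, cosh=2.891740, sinh=2.713330; start (x,ẋ)=(0.129459, -0.203929) → end (x,ẋ)=(-0.962637, -4.541159)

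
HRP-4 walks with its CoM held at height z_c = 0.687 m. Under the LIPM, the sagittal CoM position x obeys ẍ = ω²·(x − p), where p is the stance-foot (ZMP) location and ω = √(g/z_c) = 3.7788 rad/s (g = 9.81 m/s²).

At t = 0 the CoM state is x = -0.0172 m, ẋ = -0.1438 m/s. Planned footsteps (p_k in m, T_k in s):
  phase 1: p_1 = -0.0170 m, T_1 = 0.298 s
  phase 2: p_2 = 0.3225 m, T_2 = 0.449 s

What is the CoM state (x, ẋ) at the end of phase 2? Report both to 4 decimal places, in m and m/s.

x = -0.9554, ẋ = -4.6023

phase 1: p=-0.0170, T=0.298, ωT=1.126082, cosh=1.703927, sinh=1.379626; start (x,ẋ)=(-0.017200, -0.143800) → end (x,ẋ)=(-0.069842, -0.246067)
phase 2: p=0.3225, T=0.449, ωT=1.696681, cosh=2.819551, sinh=2.636260; start (x,ẋ)=(-0.069842, -0.246067) → end (x,ẋ)=(-0.955395, -4.602267)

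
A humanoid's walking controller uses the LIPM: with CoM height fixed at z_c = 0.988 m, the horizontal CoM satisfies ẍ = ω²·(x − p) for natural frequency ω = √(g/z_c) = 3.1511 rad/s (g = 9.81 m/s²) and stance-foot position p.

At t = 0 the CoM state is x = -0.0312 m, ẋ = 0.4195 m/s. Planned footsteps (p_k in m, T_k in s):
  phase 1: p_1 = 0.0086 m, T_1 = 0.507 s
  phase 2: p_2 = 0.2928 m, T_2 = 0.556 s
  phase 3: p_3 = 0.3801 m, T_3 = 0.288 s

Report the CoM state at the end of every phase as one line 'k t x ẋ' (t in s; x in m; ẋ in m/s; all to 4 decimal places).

1 0.5070 0.2217 0.7817
2 1.0630 0.7753 1.6948
3 1.3510 1.5074 3.7337

phase 1: p=0.0086, T=0.507, ωT=1.597608, cosh=2.571789, sinh=2.369409; start (x,ẋ)=(-0.031200, 0.419500) → end (x,ẋ)=(0.221678, 0.781709)
phase 2: p=0.2928, T=0.556, ωT=1.752012, cosh=2.969808, sinh=2.796383; start (x,ẋ)=(0.221678, 0.781709) → end (x,ẋ)=(0.775293, 1.694818)
phase 3: p=0.3801, T=0.288, ωT=0.907517, cosh=1.440843, sinh=1.037318; start (x,ẋ)=(0.775293, 1.694818) → end (x,ẋ)=(1.507432, 3.733731)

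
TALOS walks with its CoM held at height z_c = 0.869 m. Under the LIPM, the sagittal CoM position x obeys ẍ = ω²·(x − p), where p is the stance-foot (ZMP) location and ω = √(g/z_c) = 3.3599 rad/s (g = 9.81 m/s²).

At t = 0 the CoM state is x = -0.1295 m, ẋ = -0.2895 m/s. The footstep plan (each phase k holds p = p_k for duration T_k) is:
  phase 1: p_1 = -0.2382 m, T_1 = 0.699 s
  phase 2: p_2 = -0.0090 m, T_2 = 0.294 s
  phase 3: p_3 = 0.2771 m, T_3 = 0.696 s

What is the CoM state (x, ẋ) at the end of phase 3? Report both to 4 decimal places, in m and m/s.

phase 1: p=-0.2382, T=0.699, ωT=2.348570, cosh=5.283046, sinh=5.187541; start (x,ẋ)=(-0.129500, -0.289500) → end (x,ẋ)=(-0.110908, 0.365158)
phase 2: p=-0.0090, T=0.294, ωT=0.987811, cosh=1.528870, sinh=1.156479; start (x,ẋ)=(-0.110908, 0.365158) → end (x,ẋ)=(-0.039117, 0.162298)
phase 3: p=0.2771, T=0.696, ωT=2.338490, cosh=5.231025, sinh=5.134552; start (x,ẋ)=(-0.039117, 0.162298) → end (x,ẋ)=(-1.129019, -4.606264)

x = -1.1290, ẋ = -4.6063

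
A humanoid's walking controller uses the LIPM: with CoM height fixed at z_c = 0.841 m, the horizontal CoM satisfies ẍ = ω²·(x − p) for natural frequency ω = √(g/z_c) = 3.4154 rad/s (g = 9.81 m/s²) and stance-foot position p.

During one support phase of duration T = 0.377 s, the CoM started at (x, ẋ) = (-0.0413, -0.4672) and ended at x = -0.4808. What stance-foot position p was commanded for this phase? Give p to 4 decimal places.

p = 0.1803

ωT = 3.4154·0.377 = 1.287606; cosh(ωT) = 1.950015, sinh(ωT) = 1.674084
x(T) = p + (x₀−p)·cosh(ωT) + (ẋ₀/ω)·sinh(ωT) ⇒ p·(1 − cosh) = x(T) − x₀·cosh − (ẋ₀/ω)·sinh
numerator   = -0.4808 − (-0.0413)·1.950015 − (-0.4672/3.4154)·1.674084 = -0.171263
denominator = 1 − 1.950015 = -0.950015
p = -0.171263 / -0.950015 = 0.1803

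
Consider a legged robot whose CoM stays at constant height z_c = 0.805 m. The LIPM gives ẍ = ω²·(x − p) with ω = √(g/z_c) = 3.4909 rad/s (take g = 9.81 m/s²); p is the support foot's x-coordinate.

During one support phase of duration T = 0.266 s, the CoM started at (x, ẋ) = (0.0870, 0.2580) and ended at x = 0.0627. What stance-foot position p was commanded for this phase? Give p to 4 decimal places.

ωT = 3.4909·0.266 = 0.928579; cosh(ωT) = 1.463013, sinh(ωT) = 1.067898
x(T) = p + (x₀−p)·cosh(ωT) + (ẋ₀/ω)·sinh(ωT) ⇒ p·(1 − cosh) = x(T) − x₀·cosh − (ẋ₀/ω)·sinh
numerator   = 0.0627 − (0.0870)·1.463013 − (0.2580/3.4909)·1.067898 = -0.143507
denominator = 1 − 1.463013 = -0.463013
p = -0.143507 / -0.463013 = 0.3099

p = 0.3099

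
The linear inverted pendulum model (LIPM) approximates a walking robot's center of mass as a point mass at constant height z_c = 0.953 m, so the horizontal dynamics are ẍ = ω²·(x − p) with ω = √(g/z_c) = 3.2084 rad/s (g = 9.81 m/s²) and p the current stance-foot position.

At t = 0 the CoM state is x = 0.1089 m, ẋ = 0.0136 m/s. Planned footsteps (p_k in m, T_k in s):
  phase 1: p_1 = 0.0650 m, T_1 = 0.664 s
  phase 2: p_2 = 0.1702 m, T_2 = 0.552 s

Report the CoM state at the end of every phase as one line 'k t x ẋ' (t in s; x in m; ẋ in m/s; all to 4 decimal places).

phase 1: p=0.0650, T=0.664, ωT=2.130378, cosh=4.268419, sinh=4.149626; start (x,ẋ)=(0.108900, 0.013600) → end (x,ẋ)=(0.269973, 0.642520)
phase 2: p=0.1702, T=0.552, ωT=1.771037, cosh=3.023550, sinh=2.853393; start (x,ẋ)=(0.269973, 0.642520) → end (x,ẋ)=(1.043296, 2.856099)

1 0.6640 0.2700 0.6425
2 1.2160 1.0433 2.8561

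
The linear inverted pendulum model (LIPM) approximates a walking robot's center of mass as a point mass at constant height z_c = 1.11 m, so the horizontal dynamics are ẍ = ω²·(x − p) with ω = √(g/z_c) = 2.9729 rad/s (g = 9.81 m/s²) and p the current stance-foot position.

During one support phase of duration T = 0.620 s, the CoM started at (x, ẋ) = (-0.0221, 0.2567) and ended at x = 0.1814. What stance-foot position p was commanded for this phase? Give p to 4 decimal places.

ωT = 2.9729·0.620 = 1.843198; cosh(ωT) = 3.237509, sinh(ωT) = 3.079198
x(T) = p + (x₀−p)·cosh(ωT) + (ẋ₀/ω)·sinh(ωT) ⇒ p·(1 − cosh) = x(T) − x₀·cosh − (ẋ₀/ω)·sinh
numerator   = 0.1814 − (-0.0221)·3.237509 − (0.2567/2.9729)·3.079198 = -0.012930
denominator = 1 − 3.237509 = -2.237509
p = -0.012930 / -2.237509 = 0.0058

p = 0.0058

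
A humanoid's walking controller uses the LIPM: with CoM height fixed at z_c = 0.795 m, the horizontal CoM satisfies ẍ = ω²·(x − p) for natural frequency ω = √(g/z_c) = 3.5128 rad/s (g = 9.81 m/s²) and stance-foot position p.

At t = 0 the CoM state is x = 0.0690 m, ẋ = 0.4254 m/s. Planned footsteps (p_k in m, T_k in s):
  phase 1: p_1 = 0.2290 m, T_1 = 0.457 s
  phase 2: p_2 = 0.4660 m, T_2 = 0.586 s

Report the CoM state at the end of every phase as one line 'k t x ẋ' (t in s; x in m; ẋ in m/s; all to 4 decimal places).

phase 1: p=0.2290, T=0.457, ωT=1.605350, cosh=2.590210, sinh=2.389390; start (x,ẋ)=(0.069000, 0.425400) → end (x,ẋ)=(0.103922, -0.241077)
phase 2: p=0.4660, T=0.586, ωT=2.058501, cosh=3.980931, sinh=3.853285; start (x,ẋ)=(0.103922, -0.241077) → end (x,ẋ)=(-1.239853, -5.860739)

1 0.4570 0.1039 -0.2411
2 1.0430 -1.2399 -5.8607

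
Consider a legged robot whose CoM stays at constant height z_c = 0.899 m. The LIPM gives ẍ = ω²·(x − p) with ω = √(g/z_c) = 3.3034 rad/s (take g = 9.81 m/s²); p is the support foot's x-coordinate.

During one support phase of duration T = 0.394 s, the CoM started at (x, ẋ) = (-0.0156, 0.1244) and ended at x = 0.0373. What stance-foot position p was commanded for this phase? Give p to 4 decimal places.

ωT = 3.3034·0.394 = 1.301540; cosh(ωT) = 1.973531, sinh(ωT) = 1.701419
x(T) = p + (x₀−p)·cosh(ωT) + (ẋ₀/ω)·sinh(ωT) ⇒ p·(1 − cosh) = x(T) − x₀·cosh − (ẋ₀/ω)·sinh
numerator   = 0.0373 − (-0.0156)·1.973531 − (0.1244/3.3034)·1.701419 = 0.004015
denominator = 1 − 1.973531 = -0.973531
p = 0.004015 / -0.973531 = -0.0041

p = -0.0041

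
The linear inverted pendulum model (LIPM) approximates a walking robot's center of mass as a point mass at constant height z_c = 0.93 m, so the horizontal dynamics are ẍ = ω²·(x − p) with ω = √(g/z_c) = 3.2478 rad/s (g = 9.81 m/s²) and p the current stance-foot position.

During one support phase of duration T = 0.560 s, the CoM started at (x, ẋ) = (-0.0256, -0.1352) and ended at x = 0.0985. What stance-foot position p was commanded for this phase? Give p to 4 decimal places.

p = -0.1407

ωT = 3.2478·0.560 = 1.818768; cosh(ωT) = 3.163242, sinh(ωT) = 3.001017
x(T) = p + (x₀−p)·cosh(ωT) + (ẋ₀/ω)·sinh(ωT) ⇒ p·(1 − cosh) = x(T) − x₀·cosh − (ẋ₀/ω)·sinh
numerator   = 0.0985 − (-0.0256)·3.163242 − (-0.1352/3.2478)·3.001017 = 0.304406
denominator = 1 − 3.163242 = -2.163242
p = 0.304406 / -2.163242 = -0.1407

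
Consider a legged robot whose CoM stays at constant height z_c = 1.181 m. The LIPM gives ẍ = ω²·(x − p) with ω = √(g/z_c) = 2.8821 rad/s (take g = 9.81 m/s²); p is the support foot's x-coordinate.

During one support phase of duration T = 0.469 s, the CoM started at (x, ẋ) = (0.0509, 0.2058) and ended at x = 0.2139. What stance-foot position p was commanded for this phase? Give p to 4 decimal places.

ωT = 2.8821·0.469 = 1.351705; cosh(ωT) = 2.061403, sinh(ωT) = 1.802605
x(T) = p + (x₀−p)·cosh(ωT) + (ẋ₀/ω)·sinh(ωT) ⇒ p·(1 − cosh) = x(T) − x₀·cosh − (ẋ₀/ω)·sinh
numerator   = 0.2139 − (0.0509)·2.061403 − (0.2058/2.8821)·1.802605 = -0.019743
denominator = 1 − 2.061403 = -1.061403
p = -0.019743 / -1.061403 = 0.0186

p = 0.0186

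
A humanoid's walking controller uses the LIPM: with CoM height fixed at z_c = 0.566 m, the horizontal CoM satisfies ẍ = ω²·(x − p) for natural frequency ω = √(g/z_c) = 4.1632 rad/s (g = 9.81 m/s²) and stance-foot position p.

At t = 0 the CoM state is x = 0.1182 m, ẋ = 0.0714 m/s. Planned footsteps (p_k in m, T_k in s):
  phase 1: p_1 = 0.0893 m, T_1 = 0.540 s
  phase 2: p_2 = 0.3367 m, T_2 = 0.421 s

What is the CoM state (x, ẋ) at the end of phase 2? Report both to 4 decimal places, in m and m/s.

phase 1: p=0.0893, T=0.540, ωT=2.248128, cosh=4.787794, sinh=4.682197; start (x,ẋ)=(0.118200, 0.071400) → end (x,ẋ)=(0.307968, 0.905194)
phase 2: p=0.3367, T=0.421, ωT=1.752707, cosh=2.971753, sinh=2.798449; start (x,ẋ)=(0.307968, 0.905194) → end (x,ẋ)=(0.859776, 2.355273)

x = 0.8598, ẋ = 2.3553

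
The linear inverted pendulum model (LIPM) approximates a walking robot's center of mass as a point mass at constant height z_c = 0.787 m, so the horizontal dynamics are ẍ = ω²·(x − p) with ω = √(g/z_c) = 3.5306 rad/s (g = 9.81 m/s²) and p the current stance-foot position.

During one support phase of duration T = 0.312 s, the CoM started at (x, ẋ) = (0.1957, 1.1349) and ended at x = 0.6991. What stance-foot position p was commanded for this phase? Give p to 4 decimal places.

ωT = 3.5306·0.312 = 1.101547; cosh(ωT) = 1.670587, sinh(ωT) = 1.338231
x(T) = p + (x₀−p)·cosh(ωT) + (ẋ₀/ω)·sinh(ωT) ⇒ p·(1 − cosh) = x(T) − x₀·cosh − (ẋ₀/ω)·sinh
numerator   = 0.6991 − (0.1957)·1.670587 − (1.1349/3.5306)·1.338231 = -0.058004
denominator = 1 − 1.670587 = -0.670587
p = -0.058004 / -0.670587 = 0.0865

p = 0.0865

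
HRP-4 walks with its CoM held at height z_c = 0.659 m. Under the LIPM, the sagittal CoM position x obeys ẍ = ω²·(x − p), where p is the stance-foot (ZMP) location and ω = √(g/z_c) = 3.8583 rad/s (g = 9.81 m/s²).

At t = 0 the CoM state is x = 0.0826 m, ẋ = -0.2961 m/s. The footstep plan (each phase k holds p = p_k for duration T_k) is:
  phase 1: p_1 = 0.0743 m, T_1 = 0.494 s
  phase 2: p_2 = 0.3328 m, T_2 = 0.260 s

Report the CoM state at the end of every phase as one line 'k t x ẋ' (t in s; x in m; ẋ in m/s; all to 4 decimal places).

phase 1: p=0.0743, T=0.494, ωT=1.906000, cosh=3.437403, sinh=3.288729; start (x,ẋ)=(0.082600, -0.296100) → end (x,ẋ)=(-0.149559, -0.912497)
phase 2: p=0.3328, T=0.260, ωT=1.003158, cosh=1.546800, sinh=1.180080; start (x,ẋ)=(-0.149559, -0.912497) → end (x,ẋ)=(-0.692404, -3.607679)

1 0.4940 -0.1496 -0.9125
2 0.7540 -0.6924 -3.6077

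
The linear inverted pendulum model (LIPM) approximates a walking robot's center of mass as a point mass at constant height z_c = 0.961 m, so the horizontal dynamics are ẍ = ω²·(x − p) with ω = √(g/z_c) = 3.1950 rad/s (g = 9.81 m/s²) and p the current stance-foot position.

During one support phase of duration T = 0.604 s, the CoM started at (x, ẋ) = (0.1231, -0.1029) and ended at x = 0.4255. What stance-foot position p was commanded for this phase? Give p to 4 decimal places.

p = -0.0402

ωT = 3.1950·0.604 = 1.929780; cosh(ωT) = 3.516587, sinh(ωT) = 3.371407
x(T) = p + (x₀−p)·cosh(ωT) + (ẋ₀/ω)·sinh(ωT) ⇒ p·(1 − cosh) = x(T) − x₀·cosh − (ẋ₀/ω)·sinh
numerator   = 0.4255 − (0.1231)·3.516587 − (-0.1029/3.1950)·3.371407 = 0.101190
denominator = 1 − 3.516587 = -2.516587
p = 0.101190 / -2.516587 = -0.0402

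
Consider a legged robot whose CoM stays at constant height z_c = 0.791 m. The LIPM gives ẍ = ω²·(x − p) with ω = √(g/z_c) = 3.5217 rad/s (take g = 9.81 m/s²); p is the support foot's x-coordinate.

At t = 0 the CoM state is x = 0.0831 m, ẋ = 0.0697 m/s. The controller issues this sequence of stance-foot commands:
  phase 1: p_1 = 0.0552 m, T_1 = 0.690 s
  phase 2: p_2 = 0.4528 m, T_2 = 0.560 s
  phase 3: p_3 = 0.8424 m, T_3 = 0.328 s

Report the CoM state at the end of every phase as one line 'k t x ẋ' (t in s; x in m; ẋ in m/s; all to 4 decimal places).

phase 1: p=0.0552, T=0.690, ωT=2.429973, cosh=5.723307, sinh=5.635268; start (x,ẋ)=(0.083100, 0.069700) → end (x,ẋ)=(0.326411, 0.952610)
phase 2: p=0.4528, T=0.560, ωT=1.972152, cosh=3.662641, sinh=3.523484; start (x,ẋ)=(0.326411, 0.952610) → end (x,ẋ)=(0.942976, 1.920753)
phase 3: p=0.8424, T=0.328, ωT=1.155118, cosh=1.744709, sinh=1.429688; start (x,ẋ)=(0.942976, 1.920753) → end (x,ẋ)=(1.797634, 3.857546)

1 0.6900 0.3264 0.9526
2 1.2500 0.9430 1.9208
3 1.5780 1.7976 3.8575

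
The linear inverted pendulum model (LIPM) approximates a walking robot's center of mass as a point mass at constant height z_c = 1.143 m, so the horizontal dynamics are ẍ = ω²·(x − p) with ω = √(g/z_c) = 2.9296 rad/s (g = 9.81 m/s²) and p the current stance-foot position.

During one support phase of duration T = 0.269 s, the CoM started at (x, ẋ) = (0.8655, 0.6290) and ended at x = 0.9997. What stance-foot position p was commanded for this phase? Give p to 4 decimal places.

ωT = 2.9296·0.269 = 0.788062; cosh(ωT) = 1.326928, sinh(ωT) = 0.872203
x(T) = p + (x₀−p)·cosh(ωT) + (ẋ₀/ω)·sinh(ωT) ⇒ p·(1 − cosh) = x(T) − x₀·cosh − (ẋ₀/ω)·sinh
numerator   = 0.9997 − (0.8655)·1.326928 − (0.6290/2.9296)·0.872203 = -0.336023
denominator = 1 − 1.326928 = -0.326928
p = -0.336023 / -0.326928 = 1.0278

p = 1.0278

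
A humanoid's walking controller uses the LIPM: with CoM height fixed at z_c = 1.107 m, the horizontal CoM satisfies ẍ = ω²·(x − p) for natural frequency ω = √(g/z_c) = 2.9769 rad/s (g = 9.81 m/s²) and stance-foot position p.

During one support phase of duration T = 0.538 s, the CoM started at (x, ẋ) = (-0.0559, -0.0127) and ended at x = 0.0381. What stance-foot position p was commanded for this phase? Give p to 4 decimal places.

ωT = 2.9769·0.538 = 1.601572; cosh(ωT) = 2.581203, sinh(ωT) = 2.379623
x(T) = p + (x₀−p)·cosh(ωT) + (ẋ₀/ω)·sinh(ωT) ⇒ p·(1 − cosh) = x(T) − x₀·cosh − (ẋ₀/ω)·sinh
numerator   = 0.0381 − (-0.0559)·2.581203 − (-0.0127/2.9769)·2.379623 = 0.192541
denominator = 1 − 2.581203 = -1.581203
p = 0.192541 / -1.581203 = -0.1218

p = -0.1218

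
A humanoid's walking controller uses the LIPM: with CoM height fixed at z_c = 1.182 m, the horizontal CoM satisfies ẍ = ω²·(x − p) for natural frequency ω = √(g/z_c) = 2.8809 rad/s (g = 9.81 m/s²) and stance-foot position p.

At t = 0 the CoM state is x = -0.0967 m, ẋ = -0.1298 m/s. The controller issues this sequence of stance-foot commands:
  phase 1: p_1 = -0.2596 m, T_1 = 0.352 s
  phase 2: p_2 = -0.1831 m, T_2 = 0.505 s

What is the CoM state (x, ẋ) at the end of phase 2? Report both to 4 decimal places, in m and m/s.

x = 0.3488, ẋ = 1.5330

phase 1: p=-0.2596, T=0.352, ωT=1.014077, cosh=1.559777, sinh=1.197040; start (x,ẋ)=(-0.096700, -0.129800) → end (x,ẋ)=(-0.059445, 0.359310)
phase 2: p=-0.1831, T=0.505, ωT=1.454854, cosh=2.258647, sinh=2.025213; start (x,ẋ)=(-0.059445, 0.359310) → end (x,ẋ)=(0.348780, 1.533010)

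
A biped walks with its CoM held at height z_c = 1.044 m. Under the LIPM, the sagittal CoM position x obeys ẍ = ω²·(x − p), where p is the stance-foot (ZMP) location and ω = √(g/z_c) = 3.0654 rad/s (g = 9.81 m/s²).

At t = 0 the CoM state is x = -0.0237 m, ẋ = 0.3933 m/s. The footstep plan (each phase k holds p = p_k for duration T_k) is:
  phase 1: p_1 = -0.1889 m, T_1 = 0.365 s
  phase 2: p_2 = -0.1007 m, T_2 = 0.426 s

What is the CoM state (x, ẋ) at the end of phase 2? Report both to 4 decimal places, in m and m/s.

phase 1: p=-0.1889, T=0.365, ωT=1.118871, cosh=1.694022, sinh=1.367374; start (x,ẋ)=(-0.023700, 0.393300) → end (x,ẋ)=(0.266391, 1.358703)
phase 2: p=-0.1007, T=0.426, ωT=1.305860, cosh=1.980901, sinh=1.709962; start (x,ẋ)=(0.266391, 1.358703) → end (x,ẋ)=(1.384391, 4.615641)

x = 1.3844, ẋ = 4.6156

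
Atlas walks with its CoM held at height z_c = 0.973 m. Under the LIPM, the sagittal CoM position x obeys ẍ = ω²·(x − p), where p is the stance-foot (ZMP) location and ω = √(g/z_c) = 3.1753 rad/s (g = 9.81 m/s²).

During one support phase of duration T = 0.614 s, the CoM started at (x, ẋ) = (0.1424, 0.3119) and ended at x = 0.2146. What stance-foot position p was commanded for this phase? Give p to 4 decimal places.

ωT = 3.1753·0.614 = 1.949634; cosh(ωT) = 3.584222, sinh(ωT) = 3.441895
x(T) = p + (x₀−p)·cosh(ωT) + (ẋ₀/ω)·sinh(ωT) ⇒ p·(1 − cosh) = x(T) − x₀·cosh − (ẋ₀/ω)·sinh
numerator   = 0.2146 − (0.1424)·3.584222 − (0.3119/3.1753)·3.441895 = -0.633880
denominator = 1 − 3.584222 = -2.584222
p = -0.633880 / -2.584222 = 0.2453

p = 0.2453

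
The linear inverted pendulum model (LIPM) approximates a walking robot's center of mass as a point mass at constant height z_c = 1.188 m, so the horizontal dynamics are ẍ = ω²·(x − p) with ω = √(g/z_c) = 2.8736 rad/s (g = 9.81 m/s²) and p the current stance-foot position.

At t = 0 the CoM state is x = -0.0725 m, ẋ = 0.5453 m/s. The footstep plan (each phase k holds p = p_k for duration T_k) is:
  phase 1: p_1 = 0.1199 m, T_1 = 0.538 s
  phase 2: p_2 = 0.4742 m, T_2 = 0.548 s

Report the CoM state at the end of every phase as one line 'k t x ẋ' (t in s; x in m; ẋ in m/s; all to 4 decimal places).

1 0.5380 0.0730 0.0992
2 1.0860 -0.4563 -2.4147

phase 1: p=0.1199, T=0.538, ωT=1.545997, cosh=2.452873, sinh=2.239774; start (x,ẋ)=(-0.072500, 0.545300) → end (x,ẋ)=(0.072991, 0.099224)
phase 2: p=0.4742, T=0.548, ωT=1.574733, cosh=2.518257, sinh=2.311194; start (x,ẋ)=(0.072991, 0.099224) → end (x,ẋ)=(-0.456343, -2.414736)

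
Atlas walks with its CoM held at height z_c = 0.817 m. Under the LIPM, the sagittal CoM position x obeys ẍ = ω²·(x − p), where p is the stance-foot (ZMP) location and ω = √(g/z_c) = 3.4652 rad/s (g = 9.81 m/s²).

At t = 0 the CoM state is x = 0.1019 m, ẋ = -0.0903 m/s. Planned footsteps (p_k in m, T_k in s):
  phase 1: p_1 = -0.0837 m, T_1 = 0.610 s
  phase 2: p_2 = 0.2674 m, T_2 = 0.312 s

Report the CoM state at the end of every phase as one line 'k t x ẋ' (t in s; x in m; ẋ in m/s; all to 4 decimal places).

phase 1: p=-0.0837, T=0.610, ωT=2.113772, cosh=4.200097, sinh=4.079315; start (x,ẋ)=(0.101900, -0.090300) → end (x,ẋ)=(0.589535, 2.244307)
phase 2: p=0.2674, T=0.312, ωT=1.081142, cosh=1.643627, sinh=1.304419; start (x,ẋ)=(0.589535, 2.244307) → end (x,ẋ)=(1.641702, 5.144874)

1 0.6100 0.5895 2.2443
2 0.9220 1.6417 5.1449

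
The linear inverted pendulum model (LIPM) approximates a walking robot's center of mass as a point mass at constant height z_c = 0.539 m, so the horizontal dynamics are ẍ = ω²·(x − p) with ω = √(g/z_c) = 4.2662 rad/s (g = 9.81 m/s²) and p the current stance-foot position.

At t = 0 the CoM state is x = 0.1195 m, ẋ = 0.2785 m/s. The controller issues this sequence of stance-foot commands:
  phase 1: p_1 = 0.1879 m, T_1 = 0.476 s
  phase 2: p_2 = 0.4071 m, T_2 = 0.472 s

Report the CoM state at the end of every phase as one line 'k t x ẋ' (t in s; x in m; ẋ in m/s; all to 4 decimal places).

phase 1: p=0.1879, T=0.476, ωT=2.030711, cosh=3.875373, sinh=3.744131; start (x,ẋ)=(0.119500, 0.278500) → end (x,ẋ)=(0.167244, -0.013276)
phase 2: p=0.4071, T=0.472, ωT=2.013646, cosh=3.812041, sinh=3.678540; start (x,ẋ)=(0.167244, -0.013276) → end (x,ẋ)=(-0.518690, -3.814771)

1 0.4760 0.1672 -0.0133
2 0.9480 -0.5187 -3.8148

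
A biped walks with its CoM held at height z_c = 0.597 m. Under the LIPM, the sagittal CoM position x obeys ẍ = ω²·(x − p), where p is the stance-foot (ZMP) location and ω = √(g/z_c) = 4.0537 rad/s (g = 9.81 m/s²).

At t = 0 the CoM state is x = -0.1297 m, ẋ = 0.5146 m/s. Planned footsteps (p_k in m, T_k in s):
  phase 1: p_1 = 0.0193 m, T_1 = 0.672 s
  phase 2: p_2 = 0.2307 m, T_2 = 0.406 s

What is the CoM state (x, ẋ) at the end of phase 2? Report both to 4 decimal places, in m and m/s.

x = -1.2110, ẋ = -5.6649

phase 1: p=0.0193, T=0.672, ωT=2.724086, cosh=7.654044, sinh=7.588438; start (x,ẋ)=(-0.129700, 0.514600) → end (x,ẋ)=(-0.157833, -0.644655)
phase 2: p=0.2307, T=0.406, ωT=1.645802, cosh=2.689013, sinh=2.496155; start (x,ẋ)=(-0.157833, -0.644655) → end (x,ẋ)=(-1.211030, -5.664917)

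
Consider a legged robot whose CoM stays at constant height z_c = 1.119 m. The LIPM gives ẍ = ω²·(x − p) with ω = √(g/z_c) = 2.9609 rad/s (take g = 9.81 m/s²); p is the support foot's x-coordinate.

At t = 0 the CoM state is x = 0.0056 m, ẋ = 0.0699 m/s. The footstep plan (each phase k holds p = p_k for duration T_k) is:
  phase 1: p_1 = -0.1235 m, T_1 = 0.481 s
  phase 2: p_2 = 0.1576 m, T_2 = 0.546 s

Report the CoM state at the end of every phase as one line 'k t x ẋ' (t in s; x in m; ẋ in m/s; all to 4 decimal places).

1 0.4810 0.2064 0.9016
2 1.0270 1.0219 2.7095

phase 1: p=-0.1235, T=0.481, ωT=1.424193, cosh=2.197603, sinh=1.956900; start (x,ẋ)=(0.005600, 0.069900) → end (x,ẋ)=(0.206408, 0.901642)
phase 2: p=0.1576, T=0.546, ωT=1.616651, cosh=2.617380, sinh=2.418818; start (x,ẋ)=(0.206408, 0.901642) → end (x,ẋ)=(1.021919, 2.709500)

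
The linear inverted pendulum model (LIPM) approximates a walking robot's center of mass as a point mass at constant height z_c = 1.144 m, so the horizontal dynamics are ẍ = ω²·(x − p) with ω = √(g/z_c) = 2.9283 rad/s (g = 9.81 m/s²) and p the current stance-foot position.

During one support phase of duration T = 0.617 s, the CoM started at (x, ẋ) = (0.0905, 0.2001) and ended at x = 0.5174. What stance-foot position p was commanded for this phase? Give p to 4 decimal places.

ωT = 2.9283·0.617 = 1.806761; cosh(ωT) = 3.127437, sinh(ωT) = 2.963252
x(T) = p + (x₀−p)·cosh(ωT) + (ẋ₀/ω)·sinh(ωT) ⇒ p·(1 − cosh) = x(T) − x₀·cosh − (ẋ₀/ω)·sinh
numerator   = 0.5174 − (0.0905)·3.127437 − (0.2001/2.9283)·2.963252 = 0.031879
denominator = 1 − 3.127437 = -2.127437
p = 0.031879 / -2.127437 = -0.0150

p = -0.0150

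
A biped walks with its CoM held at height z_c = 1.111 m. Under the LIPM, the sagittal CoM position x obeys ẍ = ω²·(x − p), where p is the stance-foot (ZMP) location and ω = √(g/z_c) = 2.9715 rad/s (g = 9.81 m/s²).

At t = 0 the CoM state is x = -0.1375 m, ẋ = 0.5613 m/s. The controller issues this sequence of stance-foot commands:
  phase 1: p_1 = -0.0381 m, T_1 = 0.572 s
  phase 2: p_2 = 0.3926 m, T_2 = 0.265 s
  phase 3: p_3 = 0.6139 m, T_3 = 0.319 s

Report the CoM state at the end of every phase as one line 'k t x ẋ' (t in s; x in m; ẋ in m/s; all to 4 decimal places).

phase 1: p=-0.0381, T=0.572, ωT=1.699698, cosh=2.827517, sinh=2.644778; start (x,ẋ)=(-0.137500, 0.561300) → end (x,ẋ)=(0.180429, 0.805905)
phase 2: p=0.3926, T=0.265, ωT=0.787447, cosh=1.326392, sinh=0.871387; start (x,ẋ)=(0.180429, 0.805905) → end (x,ẋ)=(0.347508, 0.519565)
phase 3: p=0.6139, T=0.319, ωT=0.947908, cosh=1.483929, sinh=1.096378; start (x,ẋ)=(0.347508, 0.519565) → end (x,ẋ)=(0.410294, -0.096878)

1 0.5720 0.1804 0.8059
2 0.8370 0.3475 0.5196
3 1.1560 0.4103 -0.0969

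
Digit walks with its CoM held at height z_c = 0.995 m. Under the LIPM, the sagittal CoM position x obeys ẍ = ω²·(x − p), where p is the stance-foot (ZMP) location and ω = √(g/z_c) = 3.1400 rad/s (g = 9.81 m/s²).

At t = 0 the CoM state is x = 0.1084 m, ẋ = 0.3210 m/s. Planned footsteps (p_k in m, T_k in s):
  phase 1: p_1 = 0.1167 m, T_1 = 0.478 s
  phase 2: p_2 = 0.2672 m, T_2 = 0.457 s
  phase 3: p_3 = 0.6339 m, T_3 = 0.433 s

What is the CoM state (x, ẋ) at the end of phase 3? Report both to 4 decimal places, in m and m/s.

x = 2.0824, ẋ = 4.8775

phase 1: p=0.1167, T=0.478, ωT=1.500920, cosh=2.354370, sinh=2.131445; start (x,ẋ)=(0.108400, 0.321000) → end (x,ẋ)=(0.315055, 0.700203)
phase 2: p=0.2672, T=0.457, ωT=1.434980, cosh=2.218841, sinh=1.980720; start (x,ẋ)=(0.315055, 0.700203) → end (x,ẋ)=(0.815072, 1.851270)
phase 3: p=0.6339, T=0.433, ωT=1.359620, cosh=2.075736, sinh=1.818977; start (x,ẋ)=(0.815072, 1.851270) → end (x,ẋ)=(2.082391, 4.877527)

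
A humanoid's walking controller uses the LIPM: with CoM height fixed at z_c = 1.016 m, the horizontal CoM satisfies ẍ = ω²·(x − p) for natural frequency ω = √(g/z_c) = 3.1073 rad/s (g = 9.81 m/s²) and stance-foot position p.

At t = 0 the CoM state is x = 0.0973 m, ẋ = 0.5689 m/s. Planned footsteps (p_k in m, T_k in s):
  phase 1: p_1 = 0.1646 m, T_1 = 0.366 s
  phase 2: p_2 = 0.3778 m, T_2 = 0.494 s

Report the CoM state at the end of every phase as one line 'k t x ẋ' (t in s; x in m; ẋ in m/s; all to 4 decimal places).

1 0.3660 0.3050 0.6857
2 0.8600 0.6893 1.1644

phase 1: p=0.1646, T=0.366, ωT=1.137272, cosh=1.719471, sinh=1.398778; start (x,ẋ)=(0.097300, 0.568900) → end (x,ẋ)=(0.304975, 0.685693)
phase 2: p=0.3778, T=0.494, ωT=1.535006, cosh=2.428404, sinh=2.212950; start (x,ẋ)=(0.304975, 0.685693) → end (x,ẋ)=(0.689286, 1.164372)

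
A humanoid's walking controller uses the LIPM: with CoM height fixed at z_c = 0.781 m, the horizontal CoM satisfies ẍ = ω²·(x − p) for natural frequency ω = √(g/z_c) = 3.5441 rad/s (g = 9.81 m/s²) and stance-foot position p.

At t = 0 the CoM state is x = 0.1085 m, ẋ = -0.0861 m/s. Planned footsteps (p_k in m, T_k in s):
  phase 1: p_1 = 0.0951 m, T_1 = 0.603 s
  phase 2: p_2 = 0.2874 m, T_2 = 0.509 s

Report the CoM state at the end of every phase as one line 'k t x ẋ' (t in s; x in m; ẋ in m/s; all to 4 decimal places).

phase 1: p=0.0951, T=0.603, ωT=2.137092, cosh=4.296379, sinh=4.178381; start (x,ẋ)=(0.108500, -0.086100) → end (x,ẋ)=(0.051162, -0.171483)
phase 2: p=0.2874, T=0.509, ωT=1.803947, cosh=3.119110, sinh=2.954462; start (x,ẋ)=(0.051162, -0.171483) → end (x,ẋ)=(-0.592404, -3.008498)

1 0.6030 0.0512 -0.1715
2 1.1120 -0.5924 -3.0085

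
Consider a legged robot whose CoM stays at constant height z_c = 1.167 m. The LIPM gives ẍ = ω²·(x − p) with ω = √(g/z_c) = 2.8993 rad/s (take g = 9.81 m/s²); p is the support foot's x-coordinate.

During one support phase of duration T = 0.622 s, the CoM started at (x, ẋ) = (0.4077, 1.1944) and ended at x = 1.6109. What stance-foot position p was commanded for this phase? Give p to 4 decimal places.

p = 0.4139

ωT = 2.8993·0.622 = 1.803365; cosh(ωT) = 3.117390, sinh(ωT) = 2.952646
x(T) = p + (x₀−p)·cosh(ωT) + (ẋ₀/ω)·sinh(ωT) ⇒ p·(1 − cosh) = x(T) − x₀·cosh − (ẋ₀/ω)·sinh
numerator   = 1.6109 − (0.4077)·3.117390 − (1.1944/2.8993)·2.952646 = -0.876437
denominator = 1 − 3.117390 = -2.117390
p = -0.876437 / -2.117390 = 0.4139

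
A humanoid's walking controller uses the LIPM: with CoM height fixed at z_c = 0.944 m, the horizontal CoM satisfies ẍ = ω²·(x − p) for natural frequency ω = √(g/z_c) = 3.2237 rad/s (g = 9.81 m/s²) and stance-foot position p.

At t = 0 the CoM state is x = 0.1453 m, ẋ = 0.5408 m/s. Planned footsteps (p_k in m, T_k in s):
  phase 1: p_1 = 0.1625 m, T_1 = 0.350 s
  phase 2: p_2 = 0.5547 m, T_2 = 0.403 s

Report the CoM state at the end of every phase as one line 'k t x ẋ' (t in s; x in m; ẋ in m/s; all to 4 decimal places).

phase 1: p=0.1625, T=0.350, ωT=1.128295, cosh=1.706984, sinh=1.383399; start (x,ẋ)=(0.145300, 0.540800) → end (x,ẋ)=(0.365216, 0.846431)
phase 2: p=0.5547, T=0.403, ωT=1.299151, cosh=1.969473, sinh=1.696710; start (x,ẋ)=(0.365216, 0.846431) → end (x,ẋ)=(0.627012, 0.630602)

1 0.3500 0.3652 0.8464
2 0.7530 0.6270 0.6306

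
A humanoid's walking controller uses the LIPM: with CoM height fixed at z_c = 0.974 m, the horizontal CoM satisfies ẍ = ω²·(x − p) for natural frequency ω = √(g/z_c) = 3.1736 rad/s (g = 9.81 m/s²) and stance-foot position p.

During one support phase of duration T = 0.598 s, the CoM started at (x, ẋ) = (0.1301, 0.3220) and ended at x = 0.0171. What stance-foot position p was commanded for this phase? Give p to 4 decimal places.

p = 0.3142

ωT = 3.1736·0.598 = 1.897813; cosh(ωT) = 3.410592, sinh(ωT) = 3.260695
x(T) = p + (x₀−p)·cosh(ωT) + (ẋ₀/ω)·sinh(ωT) ⇒ p·(1 − cosh) = x(T) − x₀·cosh − (ẋ₀/ω)·sinh
numerator   = 0.0171 − (0.1301)·3.410592 − (0.3220/3.1736)·3.260695 = -0.757455
denominator = 1 − 3.410592 = -2.410592
p = -0.757455 / -2.410592 = 0.3142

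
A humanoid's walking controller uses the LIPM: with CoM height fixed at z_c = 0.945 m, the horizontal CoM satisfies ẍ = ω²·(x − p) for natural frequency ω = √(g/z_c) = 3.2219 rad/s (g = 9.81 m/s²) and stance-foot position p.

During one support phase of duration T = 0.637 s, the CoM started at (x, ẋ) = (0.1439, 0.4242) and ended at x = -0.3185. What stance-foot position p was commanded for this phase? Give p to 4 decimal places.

ωT = 3.2219·0.637 = 2.052350; cosh(ωT) = 3.957306, sinh(ωT) = 3.828873
x(T) = p + (x₀−p)·cosh(ωT) + (ẋ₀/ω)·sinh(ωT) ⇒ p·(1 − cosh) = x(T) − x₀·cosh − (ẋ₀/ω)·sinh
numerator   = -0.3185 − (0.1439)·3.957306 − (0.4242/3.2219)·3.828873 = -1.392071
denominator = 1 − 3.957306 = -2.957306
p = -1.392071 / -2.957306 = 0.4707

p = 0.4707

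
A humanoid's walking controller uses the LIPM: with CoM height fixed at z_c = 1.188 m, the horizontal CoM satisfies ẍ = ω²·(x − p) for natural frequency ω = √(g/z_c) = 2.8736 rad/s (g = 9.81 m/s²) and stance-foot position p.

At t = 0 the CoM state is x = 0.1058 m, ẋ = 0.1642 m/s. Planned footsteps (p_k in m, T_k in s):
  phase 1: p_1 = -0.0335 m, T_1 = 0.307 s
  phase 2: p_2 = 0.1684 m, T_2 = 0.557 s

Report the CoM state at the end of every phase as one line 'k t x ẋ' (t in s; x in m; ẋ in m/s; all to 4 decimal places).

1 0.3070 0.2208 0.6331
2 0.8640 0.8273 1.9908

phase 1: p=-0.0335, T=0.307, ωT=0.882195, cosh=1.415036, sinh=1.001162; start (x,ẋ)=(0.105800, 0.164200) → end (x,ẋ)=(0.220822, 0.633107)
phase 2: p=0.1684, T=0.557, ωT=1.600595, cosh=2.578879, sinh=2.377102; start (x,ẋ)=(0.220822, 0.633107) → end (x,ẋ)=(0.827308, 1.990790)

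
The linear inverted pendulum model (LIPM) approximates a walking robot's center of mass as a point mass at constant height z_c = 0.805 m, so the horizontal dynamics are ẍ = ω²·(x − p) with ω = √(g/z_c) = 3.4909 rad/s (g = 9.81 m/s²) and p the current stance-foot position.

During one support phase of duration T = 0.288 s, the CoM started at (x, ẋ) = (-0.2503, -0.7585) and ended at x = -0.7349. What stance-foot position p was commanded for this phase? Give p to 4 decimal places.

ωT = 3.4909·0.288 = 1.005379; cosh(ωT) = 1.549425, sinh(ωT) = 1.183519
x(T) = p + (x₀−p)·cosh(ωT) + (ẋ₀/ω)·sinh(ωT) ⇒ p·(1 − cosh) = x(T) − x₀·cosh − (ẋ₀/ω)·sinh
numerator   = -0.7349 − (-0.2503)·1.549425 − (-0.7585/3.4909)·1.183519 = -0.089925
denominator = 1 − 1.549425 = -0.549425
p = -0.089925 / -0.549425 = 0.1637

p = 0.1637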